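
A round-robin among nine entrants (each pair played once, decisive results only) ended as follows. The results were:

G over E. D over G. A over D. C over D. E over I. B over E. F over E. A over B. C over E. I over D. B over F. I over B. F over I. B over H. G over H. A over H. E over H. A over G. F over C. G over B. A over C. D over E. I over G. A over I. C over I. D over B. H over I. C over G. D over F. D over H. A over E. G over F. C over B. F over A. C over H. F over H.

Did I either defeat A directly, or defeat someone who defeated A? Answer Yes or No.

No

I did not beat A directly.
I beat B, D, G, but each of them lost to A. No two-step path.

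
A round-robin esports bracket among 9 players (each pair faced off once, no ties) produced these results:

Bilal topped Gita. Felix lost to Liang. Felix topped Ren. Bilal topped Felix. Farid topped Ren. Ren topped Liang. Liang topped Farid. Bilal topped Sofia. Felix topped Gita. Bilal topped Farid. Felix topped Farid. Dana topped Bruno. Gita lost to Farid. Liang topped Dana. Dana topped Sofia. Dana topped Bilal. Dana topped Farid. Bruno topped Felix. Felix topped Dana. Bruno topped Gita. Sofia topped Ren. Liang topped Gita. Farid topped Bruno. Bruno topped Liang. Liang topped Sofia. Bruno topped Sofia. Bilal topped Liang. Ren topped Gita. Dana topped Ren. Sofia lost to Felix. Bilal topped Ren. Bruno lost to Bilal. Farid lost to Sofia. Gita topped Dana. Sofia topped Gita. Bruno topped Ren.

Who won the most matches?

Bilal

Win totals: Farid 3, Sofia 3, Ren 2, Bruno 5, Bilal 7, Dana 5, Liang 5, Felix 5, Gita 1.
Bilal leads with 7 wins (next highest: 5).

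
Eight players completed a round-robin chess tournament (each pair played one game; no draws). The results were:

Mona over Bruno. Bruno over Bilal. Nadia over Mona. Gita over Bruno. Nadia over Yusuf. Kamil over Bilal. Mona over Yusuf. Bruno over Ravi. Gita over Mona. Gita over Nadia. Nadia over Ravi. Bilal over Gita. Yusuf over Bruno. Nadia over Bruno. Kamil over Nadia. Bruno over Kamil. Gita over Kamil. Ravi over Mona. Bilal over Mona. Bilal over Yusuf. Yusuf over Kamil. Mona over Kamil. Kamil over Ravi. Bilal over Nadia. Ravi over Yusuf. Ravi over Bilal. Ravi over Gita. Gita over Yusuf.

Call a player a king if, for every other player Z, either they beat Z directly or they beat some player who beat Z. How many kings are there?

Gita reaches everyone (king).
Yusuf cannot reach Gita, Mona in two steps.
Bilal reaches everyone (king).
Kamil reaches everyone (king).
Nadia reaches everyone (king).
Bruno reaches everyone (king).
Mona cannot reach Gita in two steps.
Ravi reaches everyone (king).
Kings: Gita, Bilal, Kamil, Nadia, Bruno, Ravi — 6.

6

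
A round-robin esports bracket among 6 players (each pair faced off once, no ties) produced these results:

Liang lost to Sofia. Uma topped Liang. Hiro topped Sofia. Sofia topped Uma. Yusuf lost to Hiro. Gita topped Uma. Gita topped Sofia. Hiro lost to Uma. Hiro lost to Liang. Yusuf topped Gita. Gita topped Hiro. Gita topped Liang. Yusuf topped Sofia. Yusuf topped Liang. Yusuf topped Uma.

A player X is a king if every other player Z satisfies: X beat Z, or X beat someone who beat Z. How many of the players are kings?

Liang cannot reach Uma, Gita in two steps.
Uma cannot reach Gita in two steps.
Sofia cannot reach Yusuf, Gita in two steps.
Yusuf reaches everyone (king).
Gita reaches everyone (king).
Hiro reaches everyone (king).
Kings: Yusuf, Gita, Hiro — 3.

3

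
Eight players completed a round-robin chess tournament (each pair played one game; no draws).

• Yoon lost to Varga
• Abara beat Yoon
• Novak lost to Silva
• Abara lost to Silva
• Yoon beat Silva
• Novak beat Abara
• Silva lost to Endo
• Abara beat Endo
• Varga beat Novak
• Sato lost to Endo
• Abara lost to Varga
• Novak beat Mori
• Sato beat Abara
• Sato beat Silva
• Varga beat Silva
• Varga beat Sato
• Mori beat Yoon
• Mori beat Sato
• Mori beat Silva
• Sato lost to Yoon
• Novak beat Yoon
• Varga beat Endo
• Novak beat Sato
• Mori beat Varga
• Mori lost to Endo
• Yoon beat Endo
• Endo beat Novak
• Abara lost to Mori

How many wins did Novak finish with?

Novak's results: beat Yoon, Mori, Sato, Abara; lost to Silva, Endo, Varga.
That is 4 wins.

4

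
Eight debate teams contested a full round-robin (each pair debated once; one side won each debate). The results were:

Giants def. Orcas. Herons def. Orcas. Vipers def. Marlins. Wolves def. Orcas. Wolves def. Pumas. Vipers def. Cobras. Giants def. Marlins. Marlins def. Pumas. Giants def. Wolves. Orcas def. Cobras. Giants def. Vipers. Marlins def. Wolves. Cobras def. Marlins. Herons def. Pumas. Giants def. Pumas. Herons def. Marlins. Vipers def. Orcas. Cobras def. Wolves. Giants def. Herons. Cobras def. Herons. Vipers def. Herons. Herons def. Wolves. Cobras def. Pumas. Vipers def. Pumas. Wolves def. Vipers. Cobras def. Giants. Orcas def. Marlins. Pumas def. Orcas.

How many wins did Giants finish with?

Giants' results: beat Pumas, Herons, Marlins, Wolves, Vipers, Orcas; lost to Cobras.
That is 6 wins.

6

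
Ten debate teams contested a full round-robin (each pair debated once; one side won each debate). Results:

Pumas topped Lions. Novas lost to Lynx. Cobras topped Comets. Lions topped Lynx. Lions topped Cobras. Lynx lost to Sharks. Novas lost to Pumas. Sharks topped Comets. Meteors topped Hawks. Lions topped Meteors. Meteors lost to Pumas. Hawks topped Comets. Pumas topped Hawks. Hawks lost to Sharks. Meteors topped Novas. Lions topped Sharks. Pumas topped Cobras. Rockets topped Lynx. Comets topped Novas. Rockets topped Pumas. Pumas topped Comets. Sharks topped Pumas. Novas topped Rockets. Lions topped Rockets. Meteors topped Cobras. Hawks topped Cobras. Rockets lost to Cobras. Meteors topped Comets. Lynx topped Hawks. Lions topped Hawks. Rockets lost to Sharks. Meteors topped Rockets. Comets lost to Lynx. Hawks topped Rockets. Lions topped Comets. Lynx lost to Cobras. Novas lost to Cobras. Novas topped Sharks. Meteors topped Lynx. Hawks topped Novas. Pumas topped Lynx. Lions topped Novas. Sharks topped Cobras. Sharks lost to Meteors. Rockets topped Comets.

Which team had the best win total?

Win totals: Lions 8, Sharks 6, Rockets 3, Pumas 7, Meteors 7, Novas 2, Hawks 4, Lynx 3, Comets 1, Cobras 4.
Lions leads with 8 wins (next highest: 7).

Lions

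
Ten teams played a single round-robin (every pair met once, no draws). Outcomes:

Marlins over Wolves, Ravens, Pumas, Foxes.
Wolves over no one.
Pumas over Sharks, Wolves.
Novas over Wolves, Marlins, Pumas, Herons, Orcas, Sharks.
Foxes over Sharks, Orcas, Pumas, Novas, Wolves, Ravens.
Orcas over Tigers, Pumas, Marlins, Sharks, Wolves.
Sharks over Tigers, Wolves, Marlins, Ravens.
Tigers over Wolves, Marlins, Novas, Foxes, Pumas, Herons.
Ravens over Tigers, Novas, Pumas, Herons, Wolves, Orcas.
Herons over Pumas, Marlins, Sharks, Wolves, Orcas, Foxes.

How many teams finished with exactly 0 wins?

Win totals: Orcas 5, Foxes 6, Wolves 0, Herons 6, Sharks 4, Tigers 6, Ravens 6, Marlins 4, Novas 6, Pumas 2.
Exactly 0: Wolves — 1 team.

1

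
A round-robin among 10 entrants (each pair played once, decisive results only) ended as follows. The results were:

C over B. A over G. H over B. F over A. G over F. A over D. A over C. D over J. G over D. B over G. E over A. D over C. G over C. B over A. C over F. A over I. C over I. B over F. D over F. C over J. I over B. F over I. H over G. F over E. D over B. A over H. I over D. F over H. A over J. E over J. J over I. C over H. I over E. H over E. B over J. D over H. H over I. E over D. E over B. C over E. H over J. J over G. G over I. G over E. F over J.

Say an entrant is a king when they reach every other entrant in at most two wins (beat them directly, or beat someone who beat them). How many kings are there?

A reaches everyone (king).
B reaches everyone (king).
C reaches everyone (king).
D reaches everyone (king).
E reaches everyone (king).
F reaches everyone (king).
G reaches everyone (king).
H reaches everyone (king).
I reaches everyone (king).
J cannot reach A, H in two steps.
Kings: A, B, C, D, E, F, G, H, I — 9.

9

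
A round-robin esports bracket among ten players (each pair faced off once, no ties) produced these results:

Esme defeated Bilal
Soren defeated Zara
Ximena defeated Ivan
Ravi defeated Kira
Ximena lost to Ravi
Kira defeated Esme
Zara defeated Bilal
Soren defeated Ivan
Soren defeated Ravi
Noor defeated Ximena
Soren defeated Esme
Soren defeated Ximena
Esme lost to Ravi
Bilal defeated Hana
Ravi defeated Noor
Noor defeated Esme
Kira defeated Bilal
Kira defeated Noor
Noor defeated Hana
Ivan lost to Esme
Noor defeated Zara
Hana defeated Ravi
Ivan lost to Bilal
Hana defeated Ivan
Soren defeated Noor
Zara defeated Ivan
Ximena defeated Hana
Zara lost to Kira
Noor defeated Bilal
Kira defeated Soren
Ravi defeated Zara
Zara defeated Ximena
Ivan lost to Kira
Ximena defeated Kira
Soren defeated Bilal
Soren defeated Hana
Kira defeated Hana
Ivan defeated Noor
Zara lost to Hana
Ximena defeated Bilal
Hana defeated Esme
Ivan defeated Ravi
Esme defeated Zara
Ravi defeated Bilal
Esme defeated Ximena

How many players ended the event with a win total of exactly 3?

Win totals: Esme 4, Zara 3, Bilal 2, Noor 5, Ravi 6, Ximena 4, Soren 8, Kira 7, Hana 4, Ivan 2.
Exactly 3: Zara — 1 player.

1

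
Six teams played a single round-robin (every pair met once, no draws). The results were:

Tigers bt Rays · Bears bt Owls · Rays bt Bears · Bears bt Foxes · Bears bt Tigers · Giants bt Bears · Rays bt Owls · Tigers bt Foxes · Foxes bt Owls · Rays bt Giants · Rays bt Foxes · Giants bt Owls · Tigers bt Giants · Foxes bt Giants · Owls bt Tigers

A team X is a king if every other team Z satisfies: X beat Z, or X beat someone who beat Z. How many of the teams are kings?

Owls cannot reach Bears in two steps.
Foxes cannot reach Rays in two steps.
Giants cannot reach Rays in two steps.
Bears reaches everyone (king).
Rays reaches everyone (king).
Tigers reaches everyone (king).
Kings: Bears, Rays, Tigers — 3.

3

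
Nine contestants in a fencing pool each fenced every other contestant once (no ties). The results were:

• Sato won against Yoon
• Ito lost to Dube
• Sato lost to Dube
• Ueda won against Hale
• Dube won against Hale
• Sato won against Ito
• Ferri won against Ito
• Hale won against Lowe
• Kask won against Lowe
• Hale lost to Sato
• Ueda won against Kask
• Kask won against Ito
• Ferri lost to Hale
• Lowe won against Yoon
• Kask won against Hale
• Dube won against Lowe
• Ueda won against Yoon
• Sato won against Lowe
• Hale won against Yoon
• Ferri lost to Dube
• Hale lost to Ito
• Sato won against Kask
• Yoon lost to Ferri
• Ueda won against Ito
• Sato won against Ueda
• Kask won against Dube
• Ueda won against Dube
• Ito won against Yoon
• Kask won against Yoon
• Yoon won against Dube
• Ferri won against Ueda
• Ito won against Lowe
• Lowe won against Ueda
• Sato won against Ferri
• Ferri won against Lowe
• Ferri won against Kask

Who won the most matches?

Win totals: Ferri 5, Hale 3, Ito 3, Dube 5, Sato 7, Lowe 2, Yoon 1, Ueda 5, Kask 5.
Sato leads with 7 wins (next highest: 5).

Sato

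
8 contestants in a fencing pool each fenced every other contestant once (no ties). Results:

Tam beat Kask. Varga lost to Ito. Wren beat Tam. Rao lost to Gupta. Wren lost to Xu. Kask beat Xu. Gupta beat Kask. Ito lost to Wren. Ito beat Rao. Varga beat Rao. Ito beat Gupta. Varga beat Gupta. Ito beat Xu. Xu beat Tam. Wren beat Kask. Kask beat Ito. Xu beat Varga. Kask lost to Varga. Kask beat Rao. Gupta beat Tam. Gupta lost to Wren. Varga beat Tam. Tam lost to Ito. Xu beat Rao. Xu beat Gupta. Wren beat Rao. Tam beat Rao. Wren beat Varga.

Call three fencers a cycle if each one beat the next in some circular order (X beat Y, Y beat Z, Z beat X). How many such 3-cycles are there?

Win totals: Gupta 3, Rao 0, Wren 6, Xu 5, Tam 2, Varga 4, Ito 5, Kask 3.
A fencer with w wins dominates both others in C(w,2) triples; summing gives 3 + 0 + 15 + 10 + 1 + 6 + 10 + 3 = 48 transitive triples.
Total triples C(8,3) = 56, so cyclic triples = 56 − 48 = 8.

8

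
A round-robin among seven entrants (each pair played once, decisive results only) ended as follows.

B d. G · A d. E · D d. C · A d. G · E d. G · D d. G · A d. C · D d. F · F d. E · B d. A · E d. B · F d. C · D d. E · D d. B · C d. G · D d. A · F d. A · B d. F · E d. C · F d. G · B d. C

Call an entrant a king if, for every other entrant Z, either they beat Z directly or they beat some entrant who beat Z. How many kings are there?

A cannot reach D, F in two steps.
B cannot reach D in two steps.
C cannot reach A, B, D, E, F in two steps.
D reaches everyone (king).
E cannot reach D in two steps.
F cannot reach D in two steps.
G cannot reach A, B, C, D, E, F in two steps.
Kings: D — 1.

1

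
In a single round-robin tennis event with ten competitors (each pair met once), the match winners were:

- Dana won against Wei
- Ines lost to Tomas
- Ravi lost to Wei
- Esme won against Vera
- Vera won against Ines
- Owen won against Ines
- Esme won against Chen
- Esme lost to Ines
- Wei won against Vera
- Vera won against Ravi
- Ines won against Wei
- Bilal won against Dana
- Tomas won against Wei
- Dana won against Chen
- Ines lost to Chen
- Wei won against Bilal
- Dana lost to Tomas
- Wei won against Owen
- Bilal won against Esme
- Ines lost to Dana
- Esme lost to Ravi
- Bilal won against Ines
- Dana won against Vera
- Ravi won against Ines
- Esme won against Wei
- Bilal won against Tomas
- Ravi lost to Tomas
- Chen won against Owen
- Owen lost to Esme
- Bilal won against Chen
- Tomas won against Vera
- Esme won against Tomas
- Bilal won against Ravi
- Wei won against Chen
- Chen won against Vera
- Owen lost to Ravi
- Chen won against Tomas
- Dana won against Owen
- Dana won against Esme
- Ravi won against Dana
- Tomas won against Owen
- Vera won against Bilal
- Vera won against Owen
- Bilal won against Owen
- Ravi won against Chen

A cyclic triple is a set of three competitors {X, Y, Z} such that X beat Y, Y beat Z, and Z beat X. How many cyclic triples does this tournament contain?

Win totals: Dana 6, Owen 1, Vera 4, Ravi 5, Bilal 7, Wei 5, Esme 5, Tomas 6, Ines 2, Chen 4.
A competitor with w wins dominates both others in C(w,2) triples; summing gives 15 + 0 + 6 + 10 + 21 + 10 + 10 + 15 + 1 + 6 = 94 transitive triples.
Total triples C(10,3) = 120, so cyclic triples = 120 − 94 = 26.

26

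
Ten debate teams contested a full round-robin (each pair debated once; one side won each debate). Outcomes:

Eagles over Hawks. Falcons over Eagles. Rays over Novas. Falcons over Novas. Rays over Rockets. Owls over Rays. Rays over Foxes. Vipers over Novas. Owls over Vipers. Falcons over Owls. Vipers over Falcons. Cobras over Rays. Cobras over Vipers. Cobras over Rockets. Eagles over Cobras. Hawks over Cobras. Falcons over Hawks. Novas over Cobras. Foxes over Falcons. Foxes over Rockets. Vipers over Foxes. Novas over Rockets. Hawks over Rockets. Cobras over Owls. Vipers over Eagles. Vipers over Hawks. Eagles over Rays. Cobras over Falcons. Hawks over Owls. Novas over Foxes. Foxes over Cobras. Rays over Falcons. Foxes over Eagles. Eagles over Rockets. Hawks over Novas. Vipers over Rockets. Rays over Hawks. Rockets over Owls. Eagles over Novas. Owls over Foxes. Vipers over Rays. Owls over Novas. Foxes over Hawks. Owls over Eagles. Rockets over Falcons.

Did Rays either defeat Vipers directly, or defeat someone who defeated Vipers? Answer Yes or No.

No

Rays did not beat Vipers directly.
Rays beat Falcons, Rockets, Hawks, Foxes, Novas, but each of them lost to Vipers. No two-step path.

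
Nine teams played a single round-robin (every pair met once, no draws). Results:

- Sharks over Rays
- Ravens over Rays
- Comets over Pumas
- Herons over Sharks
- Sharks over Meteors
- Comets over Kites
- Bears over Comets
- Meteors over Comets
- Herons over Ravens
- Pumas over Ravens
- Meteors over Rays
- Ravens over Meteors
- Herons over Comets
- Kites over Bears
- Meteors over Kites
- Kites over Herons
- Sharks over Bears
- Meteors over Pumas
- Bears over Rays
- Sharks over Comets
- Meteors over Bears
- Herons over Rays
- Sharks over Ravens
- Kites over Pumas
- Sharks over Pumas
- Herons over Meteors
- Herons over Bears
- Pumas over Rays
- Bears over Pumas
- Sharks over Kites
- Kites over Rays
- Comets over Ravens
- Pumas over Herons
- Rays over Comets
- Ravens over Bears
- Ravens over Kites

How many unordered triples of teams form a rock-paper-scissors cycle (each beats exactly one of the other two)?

17

Win totals: Ravens 4, Sharks 7, Kites 4, Meteors 5, Herons 6, Pumas 3, Comets 3, Rays 1, Bears 3.
A team with w wins dominates both others in C(w,2) triples; summing gives 6 + 21 + 6 + 10 + 15 + 3 + 3 + 0 + 3 = 67 transitive triples.
Total triples C(9,3) = 84, so cyclic triples = 84 − 67 = 17.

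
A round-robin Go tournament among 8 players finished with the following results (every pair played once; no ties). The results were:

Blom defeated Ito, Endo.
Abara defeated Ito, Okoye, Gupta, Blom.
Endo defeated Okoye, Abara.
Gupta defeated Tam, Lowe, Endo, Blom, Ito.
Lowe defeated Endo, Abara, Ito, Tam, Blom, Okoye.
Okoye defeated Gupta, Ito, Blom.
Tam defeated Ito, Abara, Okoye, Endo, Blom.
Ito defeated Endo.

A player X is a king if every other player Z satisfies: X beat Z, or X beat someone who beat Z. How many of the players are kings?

3

Gupta reaches everyone (king).
Tam cannot reach Lowe in two steps.
Lowe reaches everyone (king).
Blom cannot reach Gupta, Tam, Lowe in two steps.
Abara reaches everyone (king).
Okoye cannot reach Abara in two steps.
Endo cannot reach Tam, Lowe in two steps.
Ito cannot reach Gupta, Tam, Lowe, Blom in two steps.
Kings: Gupta, Lowe, Abara — 3.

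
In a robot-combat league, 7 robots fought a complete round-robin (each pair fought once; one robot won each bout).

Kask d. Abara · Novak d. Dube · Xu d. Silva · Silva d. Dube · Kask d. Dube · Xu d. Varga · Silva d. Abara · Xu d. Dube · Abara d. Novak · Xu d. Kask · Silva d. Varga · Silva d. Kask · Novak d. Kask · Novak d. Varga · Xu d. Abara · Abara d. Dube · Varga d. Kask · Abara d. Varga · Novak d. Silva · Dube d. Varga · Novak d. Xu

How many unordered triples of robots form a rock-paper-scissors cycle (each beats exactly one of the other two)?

5

Win totals: Dube 1, Kask 2, Novak 5, Silva 4, Varga 1, Xu 5, Abara 3.
A robot with w wins dominates both others in C(w,2) triples; summing gives 0 + 1 + 10 + 6 + 0 + 10 + 3 = 30 transitive triples.
Total triples C(7,3) = 35, so cyclic triples = 35 − 30 = 5.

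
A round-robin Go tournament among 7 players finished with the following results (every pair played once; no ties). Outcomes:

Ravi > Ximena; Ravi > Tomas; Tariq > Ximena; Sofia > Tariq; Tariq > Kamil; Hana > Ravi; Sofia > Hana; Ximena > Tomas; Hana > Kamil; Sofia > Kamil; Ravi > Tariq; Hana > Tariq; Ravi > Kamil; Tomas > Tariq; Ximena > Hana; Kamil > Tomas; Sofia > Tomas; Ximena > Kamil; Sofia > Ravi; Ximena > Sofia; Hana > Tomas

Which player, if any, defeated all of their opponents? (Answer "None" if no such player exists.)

None

Highest win total is Sofia with 5 (out of 6 possible).
Sofia lost to Ximena, so no player went undefeated.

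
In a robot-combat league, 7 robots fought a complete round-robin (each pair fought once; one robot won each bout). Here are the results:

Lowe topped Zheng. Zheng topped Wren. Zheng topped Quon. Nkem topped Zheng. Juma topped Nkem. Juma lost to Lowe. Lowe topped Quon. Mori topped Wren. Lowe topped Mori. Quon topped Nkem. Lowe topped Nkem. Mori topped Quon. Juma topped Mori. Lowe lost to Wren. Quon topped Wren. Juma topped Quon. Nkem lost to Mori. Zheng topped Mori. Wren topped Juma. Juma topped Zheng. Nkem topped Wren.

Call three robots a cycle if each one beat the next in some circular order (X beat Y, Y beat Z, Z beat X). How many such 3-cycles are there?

10

Win totals: Mori 3, Lowe 5, Juma 4, Wren 2, Zheng 3, Quon 2, Nkem 2.
A robot with w wins dominates both others in C(w,2) triples; summing gives 3 + 10 + 6 + 1 + 3 + 1 + 1 = 25 transitive triples.
Total triples C(7,3) = 35, so cyclic triples = 35 − 25 = 10.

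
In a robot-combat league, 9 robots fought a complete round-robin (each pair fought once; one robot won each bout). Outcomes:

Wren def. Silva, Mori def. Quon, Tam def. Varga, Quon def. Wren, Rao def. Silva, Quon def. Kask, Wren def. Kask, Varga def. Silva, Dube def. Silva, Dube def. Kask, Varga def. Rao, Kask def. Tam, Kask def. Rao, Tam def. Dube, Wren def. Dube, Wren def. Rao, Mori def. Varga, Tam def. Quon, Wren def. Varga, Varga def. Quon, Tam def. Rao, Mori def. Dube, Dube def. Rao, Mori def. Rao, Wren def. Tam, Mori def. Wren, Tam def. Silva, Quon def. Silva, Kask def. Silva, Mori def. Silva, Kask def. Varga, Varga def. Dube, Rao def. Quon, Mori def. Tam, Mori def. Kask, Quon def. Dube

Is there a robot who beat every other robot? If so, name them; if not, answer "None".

Mori

Mori has 8 wins out of 8 opponents — a perfect record.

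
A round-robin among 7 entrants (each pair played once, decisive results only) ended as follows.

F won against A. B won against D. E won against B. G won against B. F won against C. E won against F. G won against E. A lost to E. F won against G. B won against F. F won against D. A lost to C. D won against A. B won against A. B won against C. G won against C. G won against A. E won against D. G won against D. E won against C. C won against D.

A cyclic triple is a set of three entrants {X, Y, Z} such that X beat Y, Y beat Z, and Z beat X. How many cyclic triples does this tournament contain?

Win totals: A 0, B 4, C 2, D 1, E 5, F 4, G 5.
An entrant with w wins dominates both others in C(w,2) triples; summing gives 0 + 6 + 1 + 0 + 10 + 6 + 10 = 33 transitive triples.
Total triples C(7,3) = 35, so cyclic triples = 35 − 33 = 2.

2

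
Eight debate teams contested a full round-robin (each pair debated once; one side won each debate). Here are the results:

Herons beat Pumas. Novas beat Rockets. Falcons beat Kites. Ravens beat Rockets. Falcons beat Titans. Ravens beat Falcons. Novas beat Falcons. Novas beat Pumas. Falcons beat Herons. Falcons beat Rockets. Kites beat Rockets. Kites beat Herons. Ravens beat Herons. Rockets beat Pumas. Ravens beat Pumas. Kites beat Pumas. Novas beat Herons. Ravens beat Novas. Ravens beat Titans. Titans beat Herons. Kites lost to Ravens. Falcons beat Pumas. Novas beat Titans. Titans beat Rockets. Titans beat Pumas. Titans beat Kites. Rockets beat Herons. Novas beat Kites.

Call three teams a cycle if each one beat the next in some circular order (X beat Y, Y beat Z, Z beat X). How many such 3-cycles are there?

Win totals: Kites 3, Novas 6, Titans 4, Herons 1, Falcons 5, Pumas 0, Rockets 2, Ravens 7.
A team with w wins dominates both others in C(w,2) triples; summing gives 3 + 15 + 6 + 0 + 10 + 0 + 1 + 21 = 56 transitive triples.
Total triples C(8,3) = 56, so cyclic triples = 56 − 56 = 0.

0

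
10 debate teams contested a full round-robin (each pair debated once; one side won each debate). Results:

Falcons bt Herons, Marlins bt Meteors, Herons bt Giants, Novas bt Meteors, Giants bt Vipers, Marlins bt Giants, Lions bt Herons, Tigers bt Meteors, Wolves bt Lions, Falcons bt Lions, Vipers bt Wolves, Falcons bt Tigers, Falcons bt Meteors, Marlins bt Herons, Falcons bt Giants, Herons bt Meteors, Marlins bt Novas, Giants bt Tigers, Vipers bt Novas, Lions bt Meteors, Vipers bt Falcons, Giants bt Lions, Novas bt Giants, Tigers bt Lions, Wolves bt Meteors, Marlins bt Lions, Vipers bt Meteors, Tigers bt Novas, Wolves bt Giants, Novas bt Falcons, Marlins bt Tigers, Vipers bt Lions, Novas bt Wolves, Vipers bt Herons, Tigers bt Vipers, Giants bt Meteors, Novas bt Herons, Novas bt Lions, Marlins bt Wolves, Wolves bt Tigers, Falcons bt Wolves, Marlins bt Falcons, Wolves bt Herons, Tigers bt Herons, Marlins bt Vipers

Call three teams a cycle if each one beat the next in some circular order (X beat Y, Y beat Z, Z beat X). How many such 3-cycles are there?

11

Win totals: Giants 4, Tigers 5, Meteors 0, Herons 2, Vipers 6, Marlins 9, Novas 6, Lions 2, Falcons 6, Wolves 5.
A team with w wins dominates both others in C(w,2) triples; summing gives 6 + 10 + 0 + 1 + 15 + 36 + 15 + 1 + 15 + 10 = 109 transitive triples.
Total triples C(10,3) = 120, so cyclic triples = 120 − 109 = 11.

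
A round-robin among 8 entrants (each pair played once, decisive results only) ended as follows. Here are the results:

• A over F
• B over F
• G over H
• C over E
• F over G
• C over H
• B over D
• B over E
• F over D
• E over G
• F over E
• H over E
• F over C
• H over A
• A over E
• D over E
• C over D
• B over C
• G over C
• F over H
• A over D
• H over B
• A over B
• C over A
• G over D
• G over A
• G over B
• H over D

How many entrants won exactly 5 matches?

2

Win totals: A 4, B 4, C 4, D 1, E 1, F 5, G 5, H 4.
Exactly 5: F, G — 2 entrants.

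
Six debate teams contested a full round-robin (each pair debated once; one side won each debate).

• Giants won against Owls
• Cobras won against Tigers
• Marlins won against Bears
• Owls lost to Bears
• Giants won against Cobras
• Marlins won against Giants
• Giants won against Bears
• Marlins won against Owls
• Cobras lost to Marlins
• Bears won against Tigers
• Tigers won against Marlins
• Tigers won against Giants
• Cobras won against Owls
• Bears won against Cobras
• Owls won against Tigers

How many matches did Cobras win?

2

Cobras' results: beat Owls, Tigers; lost to Marlins, Giants, Bears.
That is 2 wins.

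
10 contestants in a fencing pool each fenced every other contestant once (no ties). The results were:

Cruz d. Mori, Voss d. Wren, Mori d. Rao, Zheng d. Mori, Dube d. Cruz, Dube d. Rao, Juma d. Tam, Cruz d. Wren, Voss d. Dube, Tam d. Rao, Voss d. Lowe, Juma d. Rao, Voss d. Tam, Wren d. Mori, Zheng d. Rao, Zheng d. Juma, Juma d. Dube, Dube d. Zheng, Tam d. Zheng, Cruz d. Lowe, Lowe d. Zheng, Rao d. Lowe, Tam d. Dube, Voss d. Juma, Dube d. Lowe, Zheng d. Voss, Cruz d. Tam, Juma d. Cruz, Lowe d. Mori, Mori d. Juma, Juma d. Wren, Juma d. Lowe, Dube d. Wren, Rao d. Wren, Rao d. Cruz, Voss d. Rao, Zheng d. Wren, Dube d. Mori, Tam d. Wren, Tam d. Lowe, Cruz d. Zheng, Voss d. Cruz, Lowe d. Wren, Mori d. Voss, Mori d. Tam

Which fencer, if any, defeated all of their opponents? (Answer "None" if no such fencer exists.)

Highest win total is Voss with 7 (out of 9 possible).
Voss lost to Zheng, Mori, so no fencer went undefeated.

None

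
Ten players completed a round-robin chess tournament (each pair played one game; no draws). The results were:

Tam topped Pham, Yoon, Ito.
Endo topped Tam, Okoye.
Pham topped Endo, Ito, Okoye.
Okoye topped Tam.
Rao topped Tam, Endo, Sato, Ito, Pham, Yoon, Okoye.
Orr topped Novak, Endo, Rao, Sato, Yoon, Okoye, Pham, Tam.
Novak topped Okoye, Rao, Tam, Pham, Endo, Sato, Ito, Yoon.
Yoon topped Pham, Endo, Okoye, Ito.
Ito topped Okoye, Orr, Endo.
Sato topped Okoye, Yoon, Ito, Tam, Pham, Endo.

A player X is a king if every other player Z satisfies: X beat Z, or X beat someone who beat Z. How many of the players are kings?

Rao cannot reach Novak in two steps.
Okoye cannot reach Rao, Orr, Novak, Endo, Sato in two steps.
Yoon cannot reach Rao, Novak, Sato in two steps.
Orr reaches everyone (king).
Ito reaches everyone (king).
Novak reaches everyone (king).
Tam cannot reach Rao, Novak, Sato in two steps.
Pham cannot reach Rao, Yoon, Novak, Sato in two steps.
Endo cannot reach Rao, Orr, Novak, Sato in two steps.
Sato cannot reach Rao, Novak in two steps.
Kings: Orr, Ito, Novak — 3.

3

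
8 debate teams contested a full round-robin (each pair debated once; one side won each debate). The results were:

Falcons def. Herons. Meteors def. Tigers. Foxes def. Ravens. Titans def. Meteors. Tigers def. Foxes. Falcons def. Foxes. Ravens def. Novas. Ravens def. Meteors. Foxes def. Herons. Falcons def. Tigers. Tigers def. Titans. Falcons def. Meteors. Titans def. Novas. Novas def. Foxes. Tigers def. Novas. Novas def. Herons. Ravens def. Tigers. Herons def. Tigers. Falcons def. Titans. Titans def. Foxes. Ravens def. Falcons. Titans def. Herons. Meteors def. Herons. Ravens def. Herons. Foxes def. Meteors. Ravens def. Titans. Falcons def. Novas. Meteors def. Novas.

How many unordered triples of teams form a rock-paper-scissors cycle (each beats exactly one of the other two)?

10

Win totals: Titans 4, Falcons 6, Novas 2, Herons 1, Ravens 6, Meteors 3, Tigers 3, Foxes 3.
A team with w wins dominates both others in C(w,2) triples; summing gives 6 + 15 + 1 + 0 + 15 + 3 + 3 + 3 = 46 transitive triples.
Total triples C(8,3) = 56, so cyclic triples = 56 − 46 = 10.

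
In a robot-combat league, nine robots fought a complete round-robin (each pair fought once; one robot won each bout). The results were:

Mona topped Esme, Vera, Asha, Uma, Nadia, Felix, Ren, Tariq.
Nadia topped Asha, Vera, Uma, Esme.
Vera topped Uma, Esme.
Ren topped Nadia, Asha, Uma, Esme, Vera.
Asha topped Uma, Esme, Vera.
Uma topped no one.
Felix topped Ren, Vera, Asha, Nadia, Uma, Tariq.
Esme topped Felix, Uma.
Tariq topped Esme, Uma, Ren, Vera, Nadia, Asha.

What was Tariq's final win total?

6

Tariq's results: beat Ren, Asha, Esme, Nadia, Uma, Vera; lost to Mona, Felix.
That is 6 wins.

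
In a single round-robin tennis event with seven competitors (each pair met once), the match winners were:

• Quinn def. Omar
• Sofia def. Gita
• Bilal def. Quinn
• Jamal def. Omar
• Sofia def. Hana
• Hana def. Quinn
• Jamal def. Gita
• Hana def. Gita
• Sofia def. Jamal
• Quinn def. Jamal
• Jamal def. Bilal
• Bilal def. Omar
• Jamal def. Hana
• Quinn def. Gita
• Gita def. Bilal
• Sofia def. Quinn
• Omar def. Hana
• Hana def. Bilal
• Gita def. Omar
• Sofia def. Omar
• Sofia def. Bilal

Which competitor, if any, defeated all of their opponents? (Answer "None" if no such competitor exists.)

Sofia has 6 wins out of 6 opponents — a perfect record.

Sofia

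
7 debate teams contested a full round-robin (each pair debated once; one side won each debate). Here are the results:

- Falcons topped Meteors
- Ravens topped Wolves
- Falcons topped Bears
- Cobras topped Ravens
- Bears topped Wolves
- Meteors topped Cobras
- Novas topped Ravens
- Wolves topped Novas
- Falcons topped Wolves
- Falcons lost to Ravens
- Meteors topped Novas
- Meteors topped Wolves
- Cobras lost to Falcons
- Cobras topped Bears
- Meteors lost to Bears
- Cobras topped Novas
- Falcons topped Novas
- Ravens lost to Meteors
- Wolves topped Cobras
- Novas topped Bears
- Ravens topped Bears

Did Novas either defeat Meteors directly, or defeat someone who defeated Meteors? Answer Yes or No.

Yes

Novas did not beat Meteors directly.
Novas beat Ravens, Bears. Of those, Bears beat Meteors.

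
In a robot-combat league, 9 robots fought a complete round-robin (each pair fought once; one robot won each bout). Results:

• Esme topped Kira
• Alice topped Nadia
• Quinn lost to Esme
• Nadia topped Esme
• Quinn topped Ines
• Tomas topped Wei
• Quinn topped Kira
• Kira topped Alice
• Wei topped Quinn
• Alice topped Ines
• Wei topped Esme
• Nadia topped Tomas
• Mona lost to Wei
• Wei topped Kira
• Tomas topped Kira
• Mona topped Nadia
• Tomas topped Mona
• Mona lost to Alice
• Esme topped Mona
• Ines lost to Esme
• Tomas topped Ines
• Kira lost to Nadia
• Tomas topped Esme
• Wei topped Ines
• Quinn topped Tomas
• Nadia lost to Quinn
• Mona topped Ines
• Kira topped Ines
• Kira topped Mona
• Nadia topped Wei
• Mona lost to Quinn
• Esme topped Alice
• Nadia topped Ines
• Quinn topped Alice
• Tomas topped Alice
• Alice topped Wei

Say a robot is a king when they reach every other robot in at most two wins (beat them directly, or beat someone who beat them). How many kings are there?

6

Alice reaches everyone (king).
Esme reaches everyone (king).
Wei reaches everyone (king).
Kira cannot reach Esme, Tomas, Quinn in two steps.
Tomas reaches everyone (king).
Mona cannot reach Alice, Quinn in two steps.
Quinn reaches everyone (king).
Ines cannot reach Alice, Esme, Wei, Kira, Tomas, Mona, Quinn, Nadia in two steps.
Nadia reaches everyone (king).
Kings: Alice, Esme, Wei, Tomas, Quinn, Nadia — 6.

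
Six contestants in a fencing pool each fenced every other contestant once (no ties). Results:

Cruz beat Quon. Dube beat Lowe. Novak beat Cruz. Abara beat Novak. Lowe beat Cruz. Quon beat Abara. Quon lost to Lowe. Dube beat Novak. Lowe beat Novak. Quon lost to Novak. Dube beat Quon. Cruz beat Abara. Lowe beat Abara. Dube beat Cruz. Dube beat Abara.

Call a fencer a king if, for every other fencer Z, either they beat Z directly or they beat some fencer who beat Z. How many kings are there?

1

Quon cannot reach Lowe, Cruz, Dube in two steps.
Novak cannot reach Lowe, Dube in two steps.
Lowe cannot reach Dube in two steps.
Abara cannot reach Lowe, Dube in two steps.
Cruz cannot reach Lowe, Dube in two steps.
Dube reaches everyone (king).
Kings: Dube — 1.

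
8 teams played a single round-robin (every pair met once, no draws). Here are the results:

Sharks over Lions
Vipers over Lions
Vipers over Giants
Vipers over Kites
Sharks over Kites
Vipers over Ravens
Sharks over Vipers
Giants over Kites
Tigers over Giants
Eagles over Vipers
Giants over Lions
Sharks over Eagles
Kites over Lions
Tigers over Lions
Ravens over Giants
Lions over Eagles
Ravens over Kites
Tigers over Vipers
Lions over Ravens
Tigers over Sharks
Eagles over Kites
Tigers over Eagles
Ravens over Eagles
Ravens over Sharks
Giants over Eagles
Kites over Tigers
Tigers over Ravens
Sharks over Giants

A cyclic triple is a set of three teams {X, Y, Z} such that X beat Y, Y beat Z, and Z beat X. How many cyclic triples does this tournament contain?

13

Win totals: Kites 2, Giants 3, Eagles 2, Tigers 6, Sharks 5, Lions 2, Ravens 4, Vipers 4.
A team with w wins dominates both others in C(w,2) triples; summing gives 1 + 3 + 1 + 15 + 10 + 1 + 6 + 6 = 43 transitive triples.
Total triples C(8,3) = 56, so cyclic triples = 56 − 43 = 13.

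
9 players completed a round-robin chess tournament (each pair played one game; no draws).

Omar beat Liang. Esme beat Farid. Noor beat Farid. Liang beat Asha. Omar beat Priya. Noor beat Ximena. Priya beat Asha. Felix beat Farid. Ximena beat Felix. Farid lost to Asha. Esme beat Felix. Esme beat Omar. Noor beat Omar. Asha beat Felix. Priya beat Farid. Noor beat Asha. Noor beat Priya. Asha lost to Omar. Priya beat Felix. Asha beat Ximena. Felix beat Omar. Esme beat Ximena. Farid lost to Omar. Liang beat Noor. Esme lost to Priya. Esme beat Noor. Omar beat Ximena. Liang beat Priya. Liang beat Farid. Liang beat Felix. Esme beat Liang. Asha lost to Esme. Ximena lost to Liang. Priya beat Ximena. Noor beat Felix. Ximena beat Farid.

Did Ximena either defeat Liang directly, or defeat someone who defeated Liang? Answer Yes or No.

Ximena did not beat Liang directly.
Ximena beat Farid, Felix, but each of them lost to Liang. No two-step path.

No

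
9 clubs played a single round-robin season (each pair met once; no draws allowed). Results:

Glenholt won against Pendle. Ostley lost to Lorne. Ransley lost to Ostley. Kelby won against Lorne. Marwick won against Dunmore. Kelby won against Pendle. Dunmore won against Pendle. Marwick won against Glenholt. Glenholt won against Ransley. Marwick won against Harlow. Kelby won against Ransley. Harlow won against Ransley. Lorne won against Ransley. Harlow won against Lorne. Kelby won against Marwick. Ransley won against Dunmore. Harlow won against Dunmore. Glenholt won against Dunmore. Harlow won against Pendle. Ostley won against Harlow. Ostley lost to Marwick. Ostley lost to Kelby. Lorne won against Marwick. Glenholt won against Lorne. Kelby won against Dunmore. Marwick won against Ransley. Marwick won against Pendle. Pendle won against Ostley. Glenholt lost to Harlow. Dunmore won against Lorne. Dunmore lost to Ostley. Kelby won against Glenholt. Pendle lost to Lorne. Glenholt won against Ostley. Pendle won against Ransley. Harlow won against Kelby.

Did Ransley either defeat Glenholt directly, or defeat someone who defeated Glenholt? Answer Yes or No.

No

Ransley did not beat Glenholt directly.
Ransley beat Dunmore, but each of them lost to Glenholt. No two-step path.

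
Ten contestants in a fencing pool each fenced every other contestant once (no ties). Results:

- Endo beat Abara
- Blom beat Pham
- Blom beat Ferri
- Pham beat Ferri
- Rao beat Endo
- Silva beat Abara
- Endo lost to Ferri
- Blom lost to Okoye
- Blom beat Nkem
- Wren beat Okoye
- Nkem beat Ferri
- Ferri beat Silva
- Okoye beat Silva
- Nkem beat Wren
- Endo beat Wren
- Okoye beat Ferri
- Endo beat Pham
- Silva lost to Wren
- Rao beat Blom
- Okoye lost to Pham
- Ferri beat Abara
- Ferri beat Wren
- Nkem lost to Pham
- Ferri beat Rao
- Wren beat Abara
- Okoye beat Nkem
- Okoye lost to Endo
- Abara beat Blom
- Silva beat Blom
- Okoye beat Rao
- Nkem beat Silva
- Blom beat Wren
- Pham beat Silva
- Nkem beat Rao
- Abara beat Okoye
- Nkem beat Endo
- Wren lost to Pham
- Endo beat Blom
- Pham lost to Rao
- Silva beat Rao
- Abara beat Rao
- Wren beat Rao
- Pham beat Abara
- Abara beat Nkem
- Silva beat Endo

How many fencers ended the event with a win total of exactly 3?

1

Win totals: Okoye 5, Nkem 5, Silva 4, Wren 4, Ferri 5, Rao 3, Blom 4, Endo 5, Pham 6, Abara 4.
Exactly 3: Rao — 1 fencer.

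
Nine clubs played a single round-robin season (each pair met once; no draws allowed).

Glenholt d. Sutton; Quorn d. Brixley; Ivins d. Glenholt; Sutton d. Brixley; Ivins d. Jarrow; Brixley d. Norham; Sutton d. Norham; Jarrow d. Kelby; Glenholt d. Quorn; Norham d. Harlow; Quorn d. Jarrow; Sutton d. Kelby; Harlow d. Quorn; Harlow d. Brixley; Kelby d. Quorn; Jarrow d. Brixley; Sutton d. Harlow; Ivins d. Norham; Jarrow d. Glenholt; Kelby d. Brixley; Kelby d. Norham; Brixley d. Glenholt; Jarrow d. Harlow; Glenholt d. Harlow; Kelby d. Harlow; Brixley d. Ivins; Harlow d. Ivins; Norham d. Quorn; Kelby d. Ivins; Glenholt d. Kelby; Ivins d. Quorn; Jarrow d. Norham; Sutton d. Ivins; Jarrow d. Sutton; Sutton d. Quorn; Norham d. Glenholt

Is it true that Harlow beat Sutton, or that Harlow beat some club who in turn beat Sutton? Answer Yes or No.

No

Harlow did not beat Sutton directly.
Harlow beat Quorn, Ivins, Brixley, but each of them lost to Sutton. No two-step path.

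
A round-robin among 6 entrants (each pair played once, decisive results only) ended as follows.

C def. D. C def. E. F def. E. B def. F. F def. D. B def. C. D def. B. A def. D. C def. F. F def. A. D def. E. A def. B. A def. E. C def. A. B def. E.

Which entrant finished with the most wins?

C

Win totals: A 3, B 3, C 4, D 2, E 0, F 3.
C leads with 4 wins (next highest: 3).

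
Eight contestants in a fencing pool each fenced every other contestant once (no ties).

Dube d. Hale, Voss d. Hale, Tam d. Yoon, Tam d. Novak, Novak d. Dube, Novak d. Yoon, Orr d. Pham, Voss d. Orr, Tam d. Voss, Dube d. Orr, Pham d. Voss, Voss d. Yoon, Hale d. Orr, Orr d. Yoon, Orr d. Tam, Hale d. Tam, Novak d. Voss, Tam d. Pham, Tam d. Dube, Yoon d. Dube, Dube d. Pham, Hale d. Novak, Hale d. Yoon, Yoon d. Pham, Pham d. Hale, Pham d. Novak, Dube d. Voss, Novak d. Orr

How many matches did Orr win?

Orr's results: beat Pham, Tam, Yoon; lost to Voss, Novak, Dube, Hale.
That is 3 wins.

3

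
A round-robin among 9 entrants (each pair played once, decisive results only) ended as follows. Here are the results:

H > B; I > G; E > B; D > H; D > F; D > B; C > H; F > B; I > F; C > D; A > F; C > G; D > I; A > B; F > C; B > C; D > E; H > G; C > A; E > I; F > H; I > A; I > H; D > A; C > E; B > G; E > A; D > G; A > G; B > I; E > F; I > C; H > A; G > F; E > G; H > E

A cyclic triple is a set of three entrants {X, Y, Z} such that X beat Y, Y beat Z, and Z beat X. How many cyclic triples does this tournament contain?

Win totals: A 3, B 3, C 5, D 7, E 5, F 3, G 1, H 4, I 5.
An entrant with w wins dominates both others in C(w,2) triples; summing gives 3 + 3 + 10 + 21 + 10 + 3 + 0 + 6 + 10 = 66 transitive triples.
Total triples C(9,3) = 84, so cyclic triples = 84 − 66 = 18.

18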